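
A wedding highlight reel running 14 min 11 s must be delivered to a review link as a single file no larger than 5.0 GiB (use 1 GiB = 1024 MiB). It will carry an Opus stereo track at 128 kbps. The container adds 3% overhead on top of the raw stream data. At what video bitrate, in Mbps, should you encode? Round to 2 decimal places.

48.87 Mbps

Budget: 5.0 GiB = 42949.7 Mb.
Stream payload after overhead: 42949.7 / 1.03 = 41698.7 Mb.
14 min 11 s = 851 s
Total bitrate budget: 41698.7 Mb / 851 s = 49.000 Mbps.
Audio: 128 kbps = 0.128 Mbps.
Video: 49.000 − 0.128 = 48.872 Mbps.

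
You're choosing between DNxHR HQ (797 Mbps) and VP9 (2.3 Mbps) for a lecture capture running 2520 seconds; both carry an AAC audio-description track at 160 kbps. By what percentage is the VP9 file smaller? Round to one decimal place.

99.7%

Audio: 160 kbps = 0.160 Mbps.
DNxHR HQ: 797.160 Mbps × 2520 s = 2008843.2 Mb = 251.105 GB.
VP9: 2.460 Mbps × 2520 s = 6199.2 Mb = 0.775 GB.
Reduction: (1 − 0.775/251.105) × 100 = 99.69%.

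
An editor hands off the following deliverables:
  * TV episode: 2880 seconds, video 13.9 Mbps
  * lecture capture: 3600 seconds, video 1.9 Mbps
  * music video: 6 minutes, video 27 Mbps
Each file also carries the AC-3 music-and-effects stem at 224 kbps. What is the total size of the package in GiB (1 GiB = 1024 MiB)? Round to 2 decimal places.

6.77 GiB

Audio: 224 kbps = 0.224 Mbps.
TV episode: 14.124 Mbps × 2880 s = 40677.1 Mb
lecture capture: 2.124 Mbps × 3600 s = 7646.4 Mb
music video: 27.224 Mbps × 360 s = 9800.6 Mb
Total: 58124.2 Mb = 7265.5 MB.
= 6.767 GiB.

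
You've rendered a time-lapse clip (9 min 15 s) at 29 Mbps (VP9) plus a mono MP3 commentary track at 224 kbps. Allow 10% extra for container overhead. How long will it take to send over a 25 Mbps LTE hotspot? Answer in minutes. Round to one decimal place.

11.9 minutes

9 min 15 s = 555 s
Audio: 224 kbps = 0.224 Mbps.
Total bitrate: 29.224 Mbps.
File: 29.224 Mbps × 555 s = 16219.3 Mb.
With 10% container overhead: ×1.10. → 17841.3 Mb.
At 25 Mbps: 17841.3 / 25 = 713.7 s ≈ 11.9 minutes.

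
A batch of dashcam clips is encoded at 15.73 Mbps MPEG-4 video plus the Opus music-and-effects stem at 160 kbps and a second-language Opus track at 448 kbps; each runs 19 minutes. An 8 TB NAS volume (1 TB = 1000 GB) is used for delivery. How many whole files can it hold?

19 min = 1140 s
Audio total: 160 + 448 = 608 kbps = 0.608 Mbps.
Total bitrate: 16.338 Mbps.
Per item: 16.338 Mbps × 1140 s = 18,625 Mb = 2,328 MB.
Capacity: 8 TB = 64,000,000 Mb; 3436.18 items → 3436 complete.

3436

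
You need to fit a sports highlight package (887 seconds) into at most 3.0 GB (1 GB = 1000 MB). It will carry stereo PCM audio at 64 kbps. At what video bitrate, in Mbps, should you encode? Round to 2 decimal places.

26.99 Mbps

Budget: 3.0 GB = 24000.0 Mb.
Total bitrate budget: 24000.0 Mb / 887 s = 27.057 Mbps.
Audio: 64 kbps = 0.064 Mbps.
Video: 27.057 − 0.064 = 26.993 Mbps.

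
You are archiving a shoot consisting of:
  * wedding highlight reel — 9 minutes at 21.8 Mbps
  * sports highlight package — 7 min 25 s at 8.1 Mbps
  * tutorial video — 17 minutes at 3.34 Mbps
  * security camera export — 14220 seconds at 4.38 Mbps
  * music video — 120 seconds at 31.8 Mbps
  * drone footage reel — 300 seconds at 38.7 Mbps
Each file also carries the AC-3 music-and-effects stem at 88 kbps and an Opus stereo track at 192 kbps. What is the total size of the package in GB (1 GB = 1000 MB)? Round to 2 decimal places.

Audio total: 88 + 192 = 280 kbps = 0.280 Mbps.
wedding highlight reel: 22.080 Mbps × 540 s = 11923.2 Mb
sports highlight package: 8.380 Mbps × 445 s = 3729.1 Mb
tutorial video: 3.620 Mbps × 1020 s = 3692.4 Mb
security camera export: 4.660 Mbps × 14220 s = 66265.2 Mb
music video: 32.080 Mbps × 120 s = 3849.6 Mb
drone footage reel: 38.980 Mbps × 300 s = 11694.0 Mb
Total: 101153.5 Mb = 12644.2 MB.
= 12.64 GB.

12.64 GB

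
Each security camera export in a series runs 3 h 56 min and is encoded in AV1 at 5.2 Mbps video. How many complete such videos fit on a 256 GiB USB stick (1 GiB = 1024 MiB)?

29

3 h 56 min = 236 min = 14160 s
Per item: 5.200 Mbps × 14160 s = 73,632 Mb = 9,204 MB.
Capacity: 256 GiB = 2,199,023 Mb; 29.87 items → 29 complete.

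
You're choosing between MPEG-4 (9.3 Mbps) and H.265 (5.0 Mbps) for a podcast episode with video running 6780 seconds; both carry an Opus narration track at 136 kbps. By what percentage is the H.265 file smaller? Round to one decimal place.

45.6%

Audio: 136 kbps = 0.136 Mbps.
MPEG-4: 9.436 Mbps × 6780 s = 63976.1 Mb = 7.448 GiB.
H.265: 5.136 Mbps × 6780 s = 34822.1 Mb = 4.054 GiB.
Reduction: (1 − 4.054/7.448) × 100 = 45.57%.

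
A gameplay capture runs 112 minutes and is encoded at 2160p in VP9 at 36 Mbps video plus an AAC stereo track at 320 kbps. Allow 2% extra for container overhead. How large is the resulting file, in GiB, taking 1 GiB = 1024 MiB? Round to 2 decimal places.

28.98 GiB

112 min = 6720 s
Audio: 320 kbps = 0.320 Mbps.
Total bitrate: 36 + 0.320 = 36.320 Mbps.
Stream data: 36.320 Mbps × 6720 s = 244070.4 Mb.
With 2% container overhead: ×1.02.
248,952 Mb = 31,118,976,000 bytes ÷ 1,073,741,824 = 28.98 GiB.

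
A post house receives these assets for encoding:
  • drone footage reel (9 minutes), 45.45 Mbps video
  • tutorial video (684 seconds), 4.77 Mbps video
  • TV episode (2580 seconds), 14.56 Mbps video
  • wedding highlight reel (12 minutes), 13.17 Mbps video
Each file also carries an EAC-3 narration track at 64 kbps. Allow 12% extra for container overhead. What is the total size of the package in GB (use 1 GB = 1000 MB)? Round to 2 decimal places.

Audio: 64 kbps = 0.064 Mbps.
drone footage reel: 45.514 Mbps × 540 s × 1.12 = 27526.9 Mb
tutorial video: 4.834 Mbps × 684 s × 1.12 = 3703.2 Mb
TV episode: 14.624 Mbps × 2580 s × 1.12 = 42257.5 Mb
wedding highlight reel: 13.234 Mbps × 720 s × 1.12 = 10671.9 Mb
Total: 84159.5 Mb = 10519.9 MB.
= 10.52 GB.

10.52 GB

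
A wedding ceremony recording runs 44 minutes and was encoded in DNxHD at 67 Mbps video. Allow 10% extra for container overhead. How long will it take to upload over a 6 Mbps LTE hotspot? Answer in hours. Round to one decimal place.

9.0 hours

44 min = 2640 s
File: 67.000 Mbps × 2640 s = 176880.0 Mb.
With 10% container overhead: ×1.10. → 194568.0 Mb.
At 6 Mbps: 194568.0 / 6 = 32428.0 s ≈ 9.01 hours.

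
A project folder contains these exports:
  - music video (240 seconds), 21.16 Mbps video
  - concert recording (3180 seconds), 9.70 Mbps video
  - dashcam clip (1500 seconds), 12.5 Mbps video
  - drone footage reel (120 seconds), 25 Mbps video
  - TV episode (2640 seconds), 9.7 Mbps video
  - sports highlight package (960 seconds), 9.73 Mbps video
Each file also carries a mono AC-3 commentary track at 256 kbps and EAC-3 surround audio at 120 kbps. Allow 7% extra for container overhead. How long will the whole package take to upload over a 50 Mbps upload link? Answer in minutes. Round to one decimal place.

34.2 minutes

Audio total: 256 + 120 = 376 kbps = 0.376 Mbps.
music video: 21.536 Mbps × 240 s × 1.07 = 5530.4 Mb
concert recording: 10.076 Mbps × 3180 s × 1.07 = 34284.6 Mb
dashcam clip: 12.876 Mbps × 1500 s × 1.07 = 20666.0 Mb
drone footage reel: 25.376 Mbps × 120 s × 1.07 = 3258.3 Mb
TV episode: 10.076 Mbps × 2640 s × 1.07 = 28462.7 Mb
sports highlight package: 10.106 Mbps × 960 s × 1.07 = 10380.9 Mb
Total: 102582.9 Mb = 12822.9 MB.
At 50 Mbps: 102582.9 / 50 = 2052 s ≈ 34.2 minutes.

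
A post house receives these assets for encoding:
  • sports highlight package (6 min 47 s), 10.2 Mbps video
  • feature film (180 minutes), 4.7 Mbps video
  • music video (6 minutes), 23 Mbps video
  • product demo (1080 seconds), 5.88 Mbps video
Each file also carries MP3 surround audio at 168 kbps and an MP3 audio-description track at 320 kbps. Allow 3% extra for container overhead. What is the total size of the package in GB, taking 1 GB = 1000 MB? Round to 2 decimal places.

Audio total: 168 + 320 = 488 kbps = 0.488 Mbps.
sports highlight package: 10.688 Mbps × 407 s × 1.03 = 4480.5 Mb
feature film: 5.188 Mbps × 10800 s × 1.03 = 57711.3 Mb
music video: 23.488 Mbps × 360 s × 1.03 = 8709.4 Mb
product demo: 6.368 Mbps × 1080 s × 1.03 = 7083.8 Mb
Total: 77984.9 Mb = 9748.1 MB.
= 9.748 GB.

9.75 GB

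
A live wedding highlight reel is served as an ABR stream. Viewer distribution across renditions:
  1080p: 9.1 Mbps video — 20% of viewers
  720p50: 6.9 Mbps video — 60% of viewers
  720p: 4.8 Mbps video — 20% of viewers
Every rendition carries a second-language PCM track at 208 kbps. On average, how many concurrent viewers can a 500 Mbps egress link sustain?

70

Audio: 208 kbps = 0.208 Mbps.
Average per-viewer bitrate: 0.20×9.308 + 0.60×7.108 + 0.20×5.008 = 7.128 Mbps.
500 Mbps = 500.0 Mbps; 500.0 / 7.128 = 70.15 → 70.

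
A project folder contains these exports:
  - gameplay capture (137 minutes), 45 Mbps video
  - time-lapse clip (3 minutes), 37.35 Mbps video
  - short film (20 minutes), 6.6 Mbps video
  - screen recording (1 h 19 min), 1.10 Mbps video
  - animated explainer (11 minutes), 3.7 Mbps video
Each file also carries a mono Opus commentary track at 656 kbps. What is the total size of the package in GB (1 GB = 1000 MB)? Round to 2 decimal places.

50.25 GB

Audio: 656 kbps = 0.656 Mbps.
gameplay capture: 45.656 Mbps × 8220 s = 375292.3 Mb
time-lapse clip: 38.006 Mbps × 180 s = 6841.1 Mb
short film: 7.256 Mbps × 1200 s = 8707.2 Mb
screen recording: 1.756 Mbps × 4740 s = 8323.4 Mb
animated explainer: 4.356 Mbps × 660 s = 2875.0 Mb
Total: 402039.0 Mb = 50254.9 MB.
= 50.25 GB.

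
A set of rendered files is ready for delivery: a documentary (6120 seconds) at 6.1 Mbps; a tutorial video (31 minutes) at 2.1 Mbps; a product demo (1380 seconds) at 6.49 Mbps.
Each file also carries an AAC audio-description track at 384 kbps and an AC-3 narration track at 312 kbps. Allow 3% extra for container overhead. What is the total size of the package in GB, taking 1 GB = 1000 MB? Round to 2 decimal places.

7.30 GB

Audio total: 384 + 312 = 696 kbps = 0.696 Mbps.
documentary: 6.796 Mbps × 6120 s × 1.03 = 42839.3 Mb
tutorial video: 2.796 Mbps × 1860 s × 1.03 = 5356.6 Mb
product demo: 7.186 Mbps × 1380 s × 1.03 = 10214.2 Mb
Total: 58410.0 Mb = 7301.3 MB.
= 7.301 GB.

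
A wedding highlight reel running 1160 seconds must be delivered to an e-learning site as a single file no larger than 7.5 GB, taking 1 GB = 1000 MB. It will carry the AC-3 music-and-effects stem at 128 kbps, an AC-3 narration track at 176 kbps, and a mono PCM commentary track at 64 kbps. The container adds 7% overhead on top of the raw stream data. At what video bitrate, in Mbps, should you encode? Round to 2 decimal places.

Budget: 7.5 GB = 60000.0 Mb.
Stream payload after overhead: 60000.0 / 1.07 = 56074.8 Mb.
Total bitrate budget: 56074.8 Mb / 1160 s = 48.340 Mbps.
Audio total: 128 + 176 + 64 = 368 kbps = 0.368 Mbps.
Video: 48.340 − 0.368 = 47.972 Mbps.

47.97 Mbps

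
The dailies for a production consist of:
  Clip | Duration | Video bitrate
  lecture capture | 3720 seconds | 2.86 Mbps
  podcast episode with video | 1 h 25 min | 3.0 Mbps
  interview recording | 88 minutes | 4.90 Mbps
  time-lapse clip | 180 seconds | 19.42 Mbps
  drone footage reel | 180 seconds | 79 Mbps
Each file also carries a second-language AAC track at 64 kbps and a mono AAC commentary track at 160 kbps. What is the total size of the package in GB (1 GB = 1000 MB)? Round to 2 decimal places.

9.10 GB

Audio total: 64 + 160 = 224 kbps = 0.224 Mbps.
lecture capture: 3.084 Mbps × 3720 s = 11472.5 Mb
podcast episode with video: 3.224 Mbps × 5100 s = 16442.4 Mb
interview recording: 5.124 Mbps × 5280 s = 27054.7 Mb
time-lapse clip: 19.644 Mbps × 180 s = 3535.9 Mb
drone footage reel: 79.224 Mbps × 180 s = 14260.3 Mb
Total: 72765.8 Mb = 9095.7 MB.
= 9.096 GB.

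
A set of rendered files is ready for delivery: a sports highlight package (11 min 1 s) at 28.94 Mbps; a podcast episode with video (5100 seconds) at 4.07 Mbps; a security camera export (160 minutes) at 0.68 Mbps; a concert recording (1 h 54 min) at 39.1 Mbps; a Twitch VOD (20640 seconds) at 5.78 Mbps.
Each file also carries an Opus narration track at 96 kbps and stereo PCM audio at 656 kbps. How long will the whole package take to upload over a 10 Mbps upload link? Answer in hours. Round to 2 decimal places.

Audio total: 96 + 656 = 752 kbps = 0.752 Mbps.
sports highlight package: 29.692 Mbps × 661 s = 19626.4 Mb
podcast episode with video: 4.822 Mbps × 5100 s = 24592.2 Mb
security camera export: 1.432 Mbps × 9600 s = 13747.2 Mb
concert recording: 39.852 Mbps × 6840 s = 272587.7 Mb
Twitch VOD: 6.532 Mbps × 20640 s = 134820.5 Mb
Total: 465374.0 Mb = 58171.7 MB.
At 10 Mbps: 465374.0 / 10 = 46537 s ≈ 12.9 hours.

12.93 hours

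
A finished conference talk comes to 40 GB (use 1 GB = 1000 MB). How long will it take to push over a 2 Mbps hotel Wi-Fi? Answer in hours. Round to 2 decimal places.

44.44 hours

File: 40 GB = 320000.0 Mb.
At 2 Mbps: 320000.0 / 2 = 160000.0 s ≈ 44.4 hours.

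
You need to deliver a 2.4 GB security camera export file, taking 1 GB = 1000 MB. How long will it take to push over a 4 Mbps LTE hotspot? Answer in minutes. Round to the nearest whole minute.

80 minutes

File: 2.4 GB = 19200.0 Mb.
At 4 Mbps: 19200.0 / 4 = 4800.0 s ≈ 80 minutes.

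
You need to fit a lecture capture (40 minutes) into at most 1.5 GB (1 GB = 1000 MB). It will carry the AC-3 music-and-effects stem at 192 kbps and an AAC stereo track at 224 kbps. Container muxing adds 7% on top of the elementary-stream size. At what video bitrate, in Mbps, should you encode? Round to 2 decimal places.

Budget: 1.5 GB = 12000.0 Mb.
Stream payload after overhead: 12000.0 / 1.07 = 11215.0 Mb.
40 min = 2400 s
Total bitrate budget: 11215.0 Mb / 2400 s = 4.673 Mbps.
Audio total: 192 + 224 = 416 kbps = 0.416 Mbps.
Video: 4.673 − 0.416 = 4.257 Mbps.

4.26 Mbps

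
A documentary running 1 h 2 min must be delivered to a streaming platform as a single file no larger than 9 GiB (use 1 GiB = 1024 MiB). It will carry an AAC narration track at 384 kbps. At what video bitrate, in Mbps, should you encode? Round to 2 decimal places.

20.40 Mbps

Budget: 9 GiB = 77309.4 Mb.
1 h 2 min = 62 min = 3720 s
Total bitrate budget: 77309.4 Mb / 3720 s = 20.782 Mbps.
Audio: 384 kbps = 0.384 Mbps.
Video: 20.782 − 0.384 = 20.398 Mbps.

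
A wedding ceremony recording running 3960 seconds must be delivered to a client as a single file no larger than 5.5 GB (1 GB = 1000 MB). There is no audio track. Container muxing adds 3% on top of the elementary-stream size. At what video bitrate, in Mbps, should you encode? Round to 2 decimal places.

Budget: 5.5 GB = 44000.0 Mb.
Stream payload after overhead: 44000.0 / 1.03 = 42718.4 Mb.
Total bitrate budget: 42718.4 Mb / 3960 s = 10.787 Mbps.

10.79 Mbps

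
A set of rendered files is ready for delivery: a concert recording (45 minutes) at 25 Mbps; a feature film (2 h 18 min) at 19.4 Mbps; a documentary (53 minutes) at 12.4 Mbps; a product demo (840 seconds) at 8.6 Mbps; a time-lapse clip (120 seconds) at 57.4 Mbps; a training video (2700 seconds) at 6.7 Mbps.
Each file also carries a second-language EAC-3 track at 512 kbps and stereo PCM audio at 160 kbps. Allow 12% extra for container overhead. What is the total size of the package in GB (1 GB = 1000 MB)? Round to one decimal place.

43.6 GB

Audio total: 512 + 160 = 672 kbps = 0.672 Mbps.
concert recording: 25.672 Mbps × 2700 s × 1.12 = 77632.1 Mb
feature film: 20.072 Mbps × 8280 s × 1.12 = 186139.7 Mb
documentary: 13.072 Mbps × 3180 s × 1.12 = 46557.2 Mb
product demo: 9.272 Mbps × 840 s × 1.12 = 8723.1 Mb
time-lapse clip: 58.072 Mbps × 120 s × 1.12 = 7804.9 Mb
training video: 7.372 Mbps × 2700 s × 1.12 = 22292.9 Mb
Total: 349150.0 Mb = 43643.7 MB.
= 43.64 GB.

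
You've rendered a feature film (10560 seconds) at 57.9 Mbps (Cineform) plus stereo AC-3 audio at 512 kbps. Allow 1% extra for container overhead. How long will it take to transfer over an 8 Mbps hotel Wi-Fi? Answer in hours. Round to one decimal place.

Audio: 512 kbps = 0.512 Mbps.
Total bitrate: 58.412 Mbps.
File: 58.412 Mbps × 10560 s = 616830.7 Mb.
With 1% container overhead: ×1.01. → 622999.0 Mb.
At 8 Mbps: 622999.0 / 8 = 77874.9 s ≈ 21.6 hours.

21.6 hours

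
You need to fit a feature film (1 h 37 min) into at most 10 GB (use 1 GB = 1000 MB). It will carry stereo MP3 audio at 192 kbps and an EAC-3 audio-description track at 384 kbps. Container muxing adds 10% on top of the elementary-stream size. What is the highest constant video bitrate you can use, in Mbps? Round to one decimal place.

11.9 Mbps

Budget: 10 GB = 80000.0 Mb.
Stream payload after overhead: 80000.0 / 1.10 = 72727.3 Mb.
1 h 37 min = 97 min = 5820 s
Total bitrate budget: 72727.3 Mb / 5820 s = 12.496 Mbps.
Audio total: 192 + 384 = 576 kbps = 0.576 Mbps.
Video: 12.496 − 0.576 = 11.920 Mbps.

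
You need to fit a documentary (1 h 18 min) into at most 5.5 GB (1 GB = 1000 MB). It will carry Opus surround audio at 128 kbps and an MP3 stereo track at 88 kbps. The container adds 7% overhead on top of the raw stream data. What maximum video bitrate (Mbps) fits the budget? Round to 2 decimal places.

Budget: 5.5 GB = 44000.0 Mb.
Stream payload after overhead: 44000.0 / 1.07 = 41121.5 Mb.
1 h 18 min = 78 min = 4680 s
Total bitrate budget: 41121.5 Mb / 4680 s = 8.787 Mbps.
Audio total: 128 + 88 = 216 kbps = 0.216 Mbps.
Video: 8.787 − 0.216 = 8.571 Mbps.

8.57 Mbps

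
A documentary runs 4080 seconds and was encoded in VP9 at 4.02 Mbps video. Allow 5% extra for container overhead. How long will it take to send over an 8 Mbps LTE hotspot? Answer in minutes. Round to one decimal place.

35.9 minutes

File: 4.020 Mbps × 4080 s = 16401.6 Mb.
With 5% container overhead: ×1.05. → 17221.7 Mb.
At 8 Mbps: 17221.7 / 8 = 2152.7 s ≈ 35.9 minutes.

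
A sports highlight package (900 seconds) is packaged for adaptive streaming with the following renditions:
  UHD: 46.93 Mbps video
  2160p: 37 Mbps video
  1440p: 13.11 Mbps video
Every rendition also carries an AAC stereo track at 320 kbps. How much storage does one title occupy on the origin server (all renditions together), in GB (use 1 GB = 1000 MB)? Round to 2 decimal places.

11.03 GB

Audio: 320 kbps = 0.320 Mbps.
Sum of rendition bitrates: (46.93+0.320) + (37+0.320) + (13.11+0.320) = 98.000 Mbps.
× 900 s = 88,200 Mb = 11,025 MB = 11.03 GB.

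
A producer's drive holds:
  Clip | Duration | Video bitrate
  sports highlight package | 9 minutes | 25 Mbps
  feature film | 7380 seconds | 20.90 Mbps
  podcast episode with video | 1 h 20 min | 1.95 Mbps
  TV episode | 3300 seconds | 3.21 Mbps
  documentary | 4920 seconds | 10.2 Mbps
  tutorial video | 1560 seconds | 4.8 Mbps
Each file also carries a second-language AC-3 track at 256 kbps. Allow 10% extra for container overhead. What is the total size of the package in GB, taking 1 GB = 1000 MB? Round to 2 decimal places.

Audio: 256 kbps = 0.256 Mbps.
sports highlight package: 25.256 Mbps × 540 s × 1.10 = 15002.1 Mb
feature film: 21.156 Mbps × 7380 s × 1.10 = 171744.4 Mb
podcast episode with video: 2.206 Mbps × 4800 s × 1.10 = 11647.7 Mb
TV episode: 3.466 Mbps × 3300 s × 1.10 = 12581.6 Mb
documentary: 10.456 Mbps × 4920 s × 1.10 = 56587.9 Mb
tutorial video: 5.056 Mbps × 1560 s × 1.10 = 8676.1 Mb
Total: 276239.7 Mb = 34530.0 MB.
= 34.53 GB.

34.53 GB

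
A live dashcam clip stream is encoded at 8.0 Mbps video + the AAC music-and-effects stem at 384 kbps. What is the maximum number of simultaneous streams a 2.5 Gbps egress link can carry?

Audio: 384 kbps = 0.384 Mbps.
Per-viewer media rate: 8.384 Mbps.
2.5 Gbps = 2,500 Mbps; 2,500 / 8.384 = 298.19 → 298 viewers.

298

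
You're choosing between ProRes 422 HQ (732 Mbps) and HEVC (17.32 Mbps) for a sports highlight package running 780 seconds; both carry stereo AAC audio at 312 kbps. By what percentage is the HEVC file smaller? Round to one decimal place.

97.6%

Audio: 312 kbps = 0.312 Mbps.
ProRes 422 HQ: 732.312 Mbps × 780 s = 571203.4 Mb = 71.400 GB.
HEVC: 17.632 Mbps × 780 s = 13753.0 Mb = 1.719 GB.
Reduction: (1 − 1.719/71.400) × 100 = 97.59%.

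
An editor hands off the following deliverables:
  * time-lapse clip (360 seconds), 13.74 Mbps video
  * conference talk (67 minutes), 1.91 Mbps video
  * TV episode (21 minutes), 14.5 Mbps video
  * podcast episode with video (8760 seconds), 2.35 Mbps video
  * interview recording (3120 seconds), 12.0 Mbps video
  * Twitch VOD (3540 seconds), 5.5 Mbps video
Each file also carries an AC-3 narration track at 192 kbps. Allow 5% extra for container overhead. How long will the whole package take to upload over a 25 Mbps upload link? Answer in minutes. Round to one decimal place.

78.7 minutes

Audio: 192 kbps = 0.192 Mbps.
time-lapse clip: 13.932 Mbps × 360 s × 1.05 = 5266.3 Mb
conference talk: 2.102 Mbps × 4020 s × 1.05 = 8872.5 Mb
TV episode: 14.692 Mbps × 1260 s × 1.05 = 19437.5 Mb
podcast episode with video: 2.542 Mbps × 8760 s × 1.05 = 23381.3 Mb
interview recording: 12.192 Mbps × 3120 s × 1.05 = 39941.0 Mb
Twitch VOD: 5.692 Mbps × 3540 s × 1.05 = 21157.2 Mb
Total: 118055.8 Mb = 14757.0 MB.
At 25 Mbps: 118055.8 / 25 = 4722 s ≈ 78.7 minutes.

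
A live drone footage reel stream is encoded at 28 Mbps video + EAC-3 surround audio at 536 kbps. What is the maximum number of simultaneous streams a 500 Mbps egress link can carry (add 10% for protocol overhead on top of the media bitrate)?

15

Audio: 536 kbps = 0.536 Mbps.
Per-viewer media rate: 28.536 Mbps.
On the wire with 10% overhead: 31.390 Mbps.
500 Mbps = 500.0 Mbps; 500.0 / 31.390 = 15.93 → 15 viewers.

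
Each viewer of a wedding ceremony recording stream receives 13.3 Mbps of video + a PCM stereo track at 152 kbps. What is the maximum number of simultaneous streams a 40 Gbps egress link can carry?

2973

Audio: 152 kbps = 0.152 Mbps.
Per-viewer media rate: 13.452 Mbps.
40 Gbps = 40,000 Mbps; 40,000 / 13.452 = 2973.54 → 2973 viewers.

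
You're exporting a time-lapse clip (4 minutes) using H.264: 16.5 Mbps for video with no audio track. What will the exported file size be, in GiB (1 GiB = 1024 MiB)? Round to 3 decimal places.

4 min = 240 s
Total bitrate: 16.5 Mbps.
Stream data: 16.500 Mbps × 240 s = 3960.0 Mb.
3,960 Mb = 495,000,000 bytes ÷ 1,073,741,824 = 0.461 GiB.

0.461 GiB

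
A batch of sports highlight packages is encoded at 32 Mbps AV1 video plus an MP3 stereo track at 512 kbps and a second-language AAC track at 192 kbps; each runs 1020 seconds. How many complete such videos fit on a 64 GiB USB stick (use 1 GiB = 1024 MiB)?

Audio total: 512 + 192 = 704 kbps = 0.704 Mbps.
Total bitrate: 32.704 Mbps.
Per item: 32.704 Mbps × 1020 s = 33,358 Mb = 4,170 MB.
Capacity: 64 GiB = 549,756 Mb; 16.48 items → 16 complete.

16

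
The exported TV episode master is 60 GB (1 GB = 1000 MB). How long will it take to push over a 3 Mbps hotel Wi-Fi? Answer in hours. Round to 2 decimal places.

44.44 hours

File: 60 GB = 480000.0 Mb.
At 3 Mbps: 480000.0 / 3 = 160000.0 s ≈ 44.4 hours.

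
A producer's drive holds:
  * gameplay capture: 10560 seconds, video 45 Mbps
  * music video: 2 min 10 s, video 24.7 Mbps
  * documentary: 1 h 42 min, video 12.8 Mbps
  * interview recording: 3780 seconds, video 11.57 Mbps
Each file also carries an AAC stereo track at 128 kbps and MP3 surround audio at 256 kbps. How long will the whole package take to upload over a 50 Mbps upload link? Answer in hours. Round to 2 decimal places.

Audio total: 128 + 256 = 384 kbps = 0.384 Mbps.
gameplay capture: 45.384 Mbps × 10560 s = 479255.0 Mb
music video: 25.084 Mbps × 130 s = 3260.9 Mb
documentary: 13.184 Mbps × 6120 s = 80686.1 Mb
interview recording: 11.954 Mbps × 3780 s = 45186.1 Mb
Total: 608388.2 Mb = 76048.5 MB.
At 50 Mbps: 608388.2 / 50 = 12168 s ≈ 3.38 hours.

3.38 hours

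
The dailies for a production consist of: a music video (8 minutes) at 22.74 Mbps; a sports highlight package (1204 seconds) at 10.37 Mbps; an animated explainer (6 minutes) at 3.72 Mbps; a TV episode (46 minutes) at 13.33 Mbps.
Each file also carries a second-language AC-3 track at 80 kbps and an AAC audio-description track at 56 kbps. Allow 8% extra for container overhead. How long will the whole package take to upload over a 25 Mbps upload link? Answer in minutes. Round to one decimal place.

Audio total: 80 + 56 = 136 kbps = 0.136 Mbps.
music video: 22.876 Mbps × 480 s × 1.08 = 11858.9 Mb
sports highlight package: 10.506 Mbps × 1204 s × 1.08 = 13661.2 Mb
animated explainer: 3.856 Mbps × 360 s × 1.08 = 1499.2 Mb
TV episode: 13.466 Mbps × 2760 s × 1.08 = 40139.5 Mb
Total: 67158.7 Mb = 8394.8 MB.
At 25 Mbps: 67158.7 / 25 = 2686 s ≈ 44.8 minutes.

44.8 minutes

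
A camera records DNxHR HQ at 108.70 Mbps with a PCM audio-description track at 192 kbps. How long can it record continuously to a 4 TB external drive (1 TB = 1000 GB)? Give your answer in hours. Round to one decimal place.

81.6 hours

Audio: 192 kbps = 0.192 Mbps.
Total bitrate: 108.70 + 0.192 = 108.892 Mbps.
Capacity: 4 TB = 32,000,000 Mb.
Recording time: 32,000,000 / 108.892 = 293,869 s ≈ 81.6 hours.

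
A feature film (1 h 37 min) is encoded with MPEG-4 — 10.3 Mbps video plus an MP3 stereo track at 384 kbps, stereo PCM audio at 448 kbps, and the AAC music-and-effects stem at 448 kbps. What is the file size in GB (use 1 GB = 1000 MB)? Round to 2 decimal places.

1 h 37 min = 97 min = 5820 s
Audio total: 384 + 448 + 448 = 1280 kbps = 1.280 Mbps.
Total bitrate: 10.3 + 1.280 = 11.580 Mbps.
Stream data: 11.580 Mbps × 5820 s = 67395.6 Mb.
67,396 Mb ÷ 8 = 8,424 MB → 8.424 GB.

8.42 GB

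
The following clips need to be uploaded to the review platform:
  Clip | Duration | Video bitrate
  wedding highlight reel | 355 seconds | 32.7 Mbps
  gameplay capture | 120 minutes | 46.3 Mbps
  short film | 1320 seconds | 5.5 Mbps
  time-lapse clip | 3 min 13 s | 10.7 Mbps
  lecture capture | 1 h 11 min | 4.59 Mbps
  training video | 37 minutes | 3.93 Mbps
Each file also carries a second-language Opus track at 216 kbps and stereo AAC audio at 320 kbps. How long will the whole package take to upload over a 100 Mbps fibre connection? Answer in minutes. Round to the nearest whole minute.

65 minutes

Audio total: 216 + 320 = 536 kbps = 0.536 Mbps.
wedding highlight reel: 33.236 Mbps × 355 s = 11798.8 Mb
gameplay capture: 46.836 Mbps × 7200 s = 337219.2 Mb
short film: 6.036 Mbps × 1320 s = 7967.5 Mb
time-lapse clip: 11.236 Mbps × 193 s = 2168.5 Mb
lecture capture: 5.126 Mbps × 4260 s = 21836.8 Mb
training video: 4.466 Mbps × 2220 s = 9914.5 Mb
Total: 390905.3 Mb = 48863.2 MB.
At 100 Mbps: 390905.3 / 100 = 3909 s ≈ 65.2 minutes.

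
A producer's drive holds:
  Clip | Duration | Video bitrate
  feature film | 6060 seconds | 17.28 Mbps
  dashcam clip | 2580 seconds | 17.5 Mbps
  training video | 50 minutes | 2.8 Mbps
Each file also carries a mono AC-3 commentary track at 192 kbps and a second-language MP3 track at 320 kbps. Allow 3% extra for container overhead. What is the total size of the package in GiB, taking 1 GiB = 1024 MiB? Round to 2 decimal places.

Audio total: 192 + 320 = 512 kbps = 0.512 Mbps.
feature film: 17.792 Mbps × 6060 s × 1.03 = 111054.1 Mb
dashcam clip: 18.012 Mbps × 2580 s × 1.03 = 47865.1 Mb
training video: 3.312 Mbps × 3000 s × 1.03 = 10234.1 Mb
Total: 169153.3 Mb = 21144.2 MB.
= 19.69 GiB.

19.69 GiB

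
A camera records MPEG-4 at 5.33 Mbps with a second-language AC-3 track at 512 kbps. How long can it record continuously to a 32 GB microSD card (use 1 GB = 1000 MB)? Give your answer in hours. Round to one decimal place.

Audio: 512 kbps = 0.512 Mbps.
Total bitrate: 5.33 + 0.512 = 5.842 Mbps.
Capacity: 32 GB = 256,000 Mb.
Recording time: 256,000 / 5.842 = 43,821 s ≈ 12.2 hours.

12.2 hours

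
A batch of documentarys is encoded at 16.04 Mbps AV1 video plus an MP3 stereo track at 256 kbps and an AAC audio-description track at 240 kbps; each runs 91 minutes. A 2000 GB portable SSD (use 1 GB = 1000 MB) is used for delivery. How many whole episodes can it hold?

177

91 min = 5460 s
Audio total: 256 + 240 = 496 kbps = 0.496 Mbps.
Total bitrate: 16.536 Mbps.
Per item: 16.536 Mbps × 5460 s = 90,287 Mb = 11,286 MB.
Capacity: 2000 GB = 16,000,000 Mb; 177.21 items → 177 complete.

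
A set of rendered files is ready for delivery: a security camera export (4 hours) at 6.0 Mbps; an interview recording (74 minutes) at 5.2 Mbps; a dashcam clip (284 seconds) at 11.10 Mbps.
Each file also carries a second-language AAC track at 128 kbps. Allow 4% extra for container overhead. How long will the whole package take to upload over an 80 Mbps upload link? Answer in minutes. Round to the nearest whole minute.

25 minutes

Audio: 128 kbps = 0.128 Mbps.
security camera export: 6.128 Mbps × 14400 s × 1.04 = 91772.9 Mb
interview recording: 5.328 Mbps × 4440 s × 1.04 = 24602.6 Mb
dashcam clip: 11.228 Mbps × 284 s × 1.04 = 3316.3 Mb
Total: 119691.8 Mb = 14961.5 MB.
At 80 Mbps: 119691.8 / 80 = 1496 s ≈ 24.9 minutes.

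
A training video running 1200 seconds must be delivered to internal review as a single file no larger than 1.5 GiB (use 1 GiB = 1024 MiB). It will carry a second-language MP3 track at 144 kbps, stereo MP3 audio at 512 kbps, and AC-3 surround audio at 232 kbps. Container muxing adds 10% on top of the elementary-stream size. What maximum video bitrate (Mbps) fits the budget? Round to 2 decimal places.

Budget: 1.5 GiB = 12884.9 Mb.
Stream payload after overhead: 12884.9 / 1.10 = 11713.5 Mb.
Total bitrate budget: 11713.5 Mb / 1200 s = 9.761 Mbps.
Audio total: 144 + 512 + 232 = 888 kbps = 0.888 Mbps.
Video: 9.761 − 0.888 = 8.873 Mbps.

8.87 Mbps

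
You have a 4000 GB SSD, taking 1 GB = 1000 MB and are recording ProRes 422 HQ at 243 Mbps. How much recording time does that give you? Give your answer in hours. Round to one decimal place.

36.6 hours

Capacity: 4000 GB = 32,000,000 Mb.
Recording time: 32,000,000 / 243.000 = 131,687 s ≈ 36.6 hours.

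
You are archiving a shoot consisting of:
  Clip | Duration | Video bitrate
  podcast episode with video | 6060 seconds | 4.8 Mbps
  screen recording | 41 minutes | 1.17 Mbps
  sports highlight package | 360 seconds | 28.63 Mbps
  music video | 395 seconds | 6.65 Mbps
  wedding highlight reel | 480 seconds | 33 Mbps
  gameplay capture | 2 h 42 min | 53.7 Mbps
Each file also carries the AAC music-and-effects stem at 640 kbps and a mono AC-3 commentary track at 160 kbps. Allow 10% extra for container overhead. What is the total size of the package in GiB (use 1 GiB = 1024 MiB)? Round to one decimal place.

76.6 GiB

Audio total: 640 + 160 = 800 kbps = 0.800 Mbps.
podcast episode with video: 5.600 Mbps × 6060 s × 1.10 = 37329.6 Mb
screen recording: 1.970 Mbps × 2460 s × 1.10 = 5330.8 Mb
sports highlight package: 29.430 Mbps × 360 s × 1.10 = 11654.3 Mb
music video: 7.450 Mbps × 395 s × 1.10 = 3237.0 Mb
wedding highlight reel: 33.800 Mbps × 480 s × 1.10 = 17846.4 Mb
gameplay capture: 54.500 Mbps × 9720 s × 1.10 = 582714.0 Mb
Total: 658112.1 Mb = 82264.0 MB.
= 76.61 GiB.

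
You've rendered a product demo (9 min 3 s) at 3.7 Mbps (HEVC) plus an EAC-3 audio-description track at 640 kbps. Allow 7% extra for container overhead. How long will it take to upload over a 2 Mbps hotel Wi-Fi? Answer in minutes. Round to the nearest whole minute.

9 min 3 s = 543 s
Audio: 640 kbps = 0.640 Mbps.
Total bitrate: 4.340 Mbps.
File: 4.340 Mbps × 543 s = 2356.6 Mb.
With 7% container overhead: ×1.07. → 2521.6 Mb.
At 2 Mbps: 2521.6 / 2 = 1260.8 s ≈ 21 minutes.

21 minutes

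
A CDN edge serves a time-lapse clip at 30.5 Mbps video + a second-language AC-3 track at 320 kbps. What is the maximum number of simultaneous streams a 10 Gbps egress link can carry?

324

Audio: 320 kbps = 0.320 Mbps.
Per-viewer media rate: 30.820 Mbps.
10 Gbps = 10,000 Mbps; 10,000 / 30.820 = 324.46 → 324 viewers.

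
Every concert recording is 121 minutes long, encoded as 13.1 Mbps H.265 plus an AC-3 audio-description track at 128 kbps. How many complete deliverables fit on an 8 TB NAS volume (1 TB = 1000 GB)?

121 min = 7260 s
Audio: 128 kbps = 0.128 Mbps.
Total bitrate: 13.228 Mbps.
Per item: 13.228 Mbps × 7260 s = 96,035 Mb = 12,004 MB.
Capacity: 8 TB = 64,000,000 Mb; 666.42 items → 666 complete.

666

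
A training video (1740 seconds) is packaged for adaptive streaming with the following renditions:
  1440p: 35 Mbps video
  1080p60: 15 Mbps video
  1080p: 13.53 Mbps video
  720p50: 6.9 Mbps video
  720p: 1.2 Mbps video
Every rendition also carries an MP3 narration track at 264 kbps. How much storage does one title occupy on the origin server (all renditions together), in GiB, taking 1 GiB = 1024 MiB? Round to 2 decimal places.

Audio: 264 kbps = 0.264 Mbps.
Sum of rendition bitrates: (35+0.264) + (15+0.264) + (13.53+0.264) + (6.9+0.264) + (1.2+0.264) = 72.950 Mbps.
× 1740 s = 126,933 Mb = 15,867 MB = 14.78 GiB.

14.78 GiB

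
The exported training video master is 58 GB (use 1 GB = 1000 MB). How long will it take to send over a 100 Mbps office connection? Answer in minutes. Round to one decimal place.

File: 58 GB = 464000.0 Mb.
At 100 Mbps: 464000.0 / 100 = 4640.0 s ≈ 77.3 minutes.

77.3 minutes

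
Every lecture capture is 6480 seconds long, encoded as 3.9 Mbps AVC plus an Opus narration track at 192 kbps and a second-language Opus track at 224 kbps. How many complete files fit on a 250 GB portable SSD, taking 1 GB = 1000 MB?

71

Audio total: 192 + 224 = 416 kbps = 0.416 Mbps.
Total bitrate: 4.316 Mbps.
Per item: 4.316 Mbps × 6480 s = 27,968 Mb = 3,496 MB.
Capacity: 250 GB = 2,000,000 Mb; 71.51 items → 71 complete.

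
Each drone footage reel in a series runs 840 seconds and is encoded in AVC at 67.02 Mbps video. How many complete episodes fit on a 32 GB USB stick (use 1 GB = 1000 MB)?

4

Per item: 67.020 Mbps × 840 s = 56,297 Mb = 7,037 MB.
Capacity: 32 GB = 256,000 Mb; 4.55 items → 4 complete.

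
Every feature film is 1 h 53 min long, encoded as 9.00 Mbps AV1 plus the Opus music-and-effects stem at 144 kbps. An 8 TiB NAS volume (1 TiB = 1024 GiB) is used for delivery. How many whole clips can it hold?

1 h 53 min = 113 min = 6780 s
Audio: 144 kbps = 0.144 Mbps.
Total bitrate: 9.144 Mbps.
Per item: 9.144 Mbps × 6780 s = 61,996 Mb = 7,750 MB.
Capacity: 8 TiB = 70,368,744 Mb; 1135.05 items → 1135 complete.

1135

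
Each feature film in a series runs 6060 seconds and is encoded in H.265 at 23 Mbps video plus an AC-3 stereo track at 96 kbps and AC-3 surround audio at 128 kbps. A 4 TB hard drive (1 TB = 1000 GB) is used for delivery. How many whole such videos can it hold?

Audio total: 96 + 128 = 224 kbps = 0.224 Mbps.
Total bitrate: 23.224 Mbps.
Per item: 23.224 Mbps × 6060 s = 140,737 Mb = 17,592 MB.
Capacity: 4 TB = 32,000,000 Mb; 227.37 items → 227 complete.

227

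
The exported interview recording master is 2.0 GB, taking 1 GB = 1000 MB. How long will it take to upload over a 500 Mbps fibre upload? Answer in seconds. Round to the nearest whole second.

File: 2.0 GB = 16000.0 Mb.
At 500 Mbps: 16000.0 / 500 = 32.0 s ≈ 32 seconds.

32 seconds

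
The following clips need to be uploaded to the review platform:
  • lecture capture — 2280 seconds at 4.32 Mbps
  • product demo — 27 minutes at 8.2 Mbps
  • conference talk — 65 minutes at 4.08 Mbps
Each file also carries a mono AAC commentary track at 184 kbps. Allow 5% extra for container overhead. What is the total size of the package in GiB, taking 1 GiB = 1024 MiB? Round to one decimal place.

Audio: 184 kbps = 0.184 Mbps.
lecture capture: 4.504 Mbps × 2280 s × 1.05 = 10782.6 Mb
product demo: 8.384 Mbps × 1620 s × 1.05 = 14261.2 Mb
conference talk: 4.264 Mbps × 3900 s × 1.05 = 17461.1 Mb
Total: 42504.8 Mb = 5313.1 MB.
= 4.948 GiB.

4.9 GiB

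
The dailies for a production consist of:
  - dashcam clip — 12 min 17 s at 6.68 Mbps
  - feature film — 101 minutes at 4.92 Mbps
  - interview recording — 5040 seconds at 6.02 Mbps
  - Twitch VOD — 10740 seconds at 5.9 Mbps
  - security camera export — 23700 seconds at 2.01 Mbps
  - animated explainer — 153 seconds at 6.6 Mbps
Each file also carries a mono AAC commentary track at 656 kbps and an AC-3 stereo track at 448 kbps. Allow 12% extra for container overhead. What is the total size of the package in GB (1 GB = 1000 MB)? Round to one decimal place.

Audio total: 656 + 448 = 1104 kbps = 1.104 Mbps.
dashcam clip: 7.784 Mbps × 737 s × 1.12 = 6425.2 Mb
feature film: 6.024 Mbps × 6060 s × 1.12 = 40886.1 Mb
interview recording: 7.124 Mbps × 5040 s × 1.12 = 40213.6 Mb
Twitch VOD: 7.004 Mbps × 10740 s × 1.12 = 84249.7 Mb
security camera export: 3.114 Mbps × 23700 s × 1.12 = 82658.0 Mb
animated explainer: 7.704 Mbps × 153 s × 1.12 = 1320.2 Mb
Total: 255752.8 Mb = 31969.1 MB.
= 31.97 GB.

32.0 GB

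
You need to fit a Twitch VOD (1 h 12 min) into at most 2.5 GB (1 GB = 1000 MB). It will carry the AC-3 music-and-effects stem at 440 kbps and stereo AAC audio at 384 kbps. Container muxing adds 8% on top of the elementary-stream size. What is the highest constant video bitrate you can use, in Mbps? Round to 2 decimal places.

Budget: 2.5 GB = 20000.0 Mb.
Stream payload after overhead: 20000.0 / 1.08 = 18518.5 Mb.
1 h 12 min = 72 min = 4320 s
Total bitrate budget: 18518.5 Mb / 4320 s = 4.287 Mbps.
Audio total: 440 + 384 = 824 kbps = 0.824 Mbps.
Video: 4.287 − 0.824 = 3.463 Mbps.

3.46 Mbps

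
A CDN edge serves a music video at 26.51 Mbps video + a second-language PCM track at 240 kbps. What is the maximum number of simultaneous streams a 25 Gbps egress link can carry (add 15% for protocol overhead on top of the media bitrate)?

812

Audio: 240 kbps = 0.240 Mbps.
Per-viewer media rate: 26.750 Mbps.
On the wire with 15% overhead: 30.762 Mbps.
25 Gbps = 25,000 Mbps; 25,000 / 30.762 = 812.68 → 812 viewers.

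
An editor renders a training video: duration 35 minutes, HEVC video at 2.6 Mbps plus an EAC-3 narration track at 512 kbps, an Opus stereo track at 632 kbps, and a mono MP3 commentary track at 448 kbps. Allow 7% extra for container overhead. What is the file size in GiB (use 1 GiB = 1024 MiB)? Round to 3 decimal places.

35 min = 2100 s
Audio total: 512 + 632 + 448 = 1592 kbps = 1.592 Mbps.
Total bitrate: 2.6 + 1.592 = 4.192 Mbps.
Stream data: 4.192 Mbps × 2100 s = 8803.2 Mb.
With 7% container overhead: ×1.07.
9,419 Mb = 1,177,428,000 bytes ÷ 1,073,741,824 = 1.097 GiB.

1.097 GiB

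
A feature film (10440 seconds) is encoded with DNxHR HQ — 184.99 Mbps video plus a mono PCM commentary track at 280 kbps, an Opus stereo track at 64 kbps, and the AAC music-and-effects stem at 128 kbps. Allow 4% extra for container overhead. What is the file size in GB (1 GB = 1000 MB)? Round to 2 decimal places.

251.71 GB

Audio total: 280 + 64 + 128 = 472 kbps = 0.472 Mbps.
Total bitrate: 184.99 + 0.472 = 185.462 Mbps.
Stream data: 185.462 Mbps × 10440 s = 1936223.3 Mb.
With 4% container overhead: ×1.04.
2,013,672 Mb ÷ 8 = 251,709 MB → 251.7 GB.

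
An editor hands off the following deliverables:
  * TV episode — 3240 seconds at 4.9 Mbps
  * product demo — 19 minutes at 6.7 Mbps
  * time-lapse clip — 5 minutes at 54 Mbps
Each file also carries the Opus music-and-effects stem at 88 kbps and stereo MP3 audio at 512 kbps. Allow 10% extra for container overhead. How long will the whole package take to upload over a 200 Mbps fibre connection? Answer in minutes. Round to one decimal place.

Audio total: 88 + 512 = 600 kbps = 0.600 Mbps.
TV episode: 5.500 Mbps × 3240 s × 1.10 = 19602.0 Mb
product demo: 7.300 Mbps × 1140 s × 1.10 = 9154.2 Mb
time-lapse clip: 54.600 Mbps × 300 s × 1.10 = 18018.0 Mb
Total: 46774.2 Mb = 5846.8 MB.
At 200 Mbps: 46774.2 / 200 = 234 s ≈ 3.9 minutes.

3.9 minutes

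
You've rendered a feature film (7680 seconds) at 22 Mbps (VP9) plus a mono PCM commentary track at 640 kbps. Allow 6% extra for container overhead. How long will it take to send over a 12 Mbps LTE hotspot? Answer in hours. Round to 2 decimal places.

4.27 hours

Audio: 640 kbps = 0.640 Mbps.
Total bitrate: 22.640 Mbps.
File: 22.640 Mbps × 7680 s = 173875.2 Mb.
With 6% container overhead: ×1.06. → 184307.7 Mb.
At 12 Mbps: 184307.7 / 12 = 15359.0 s ≈ 4.27 hours.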